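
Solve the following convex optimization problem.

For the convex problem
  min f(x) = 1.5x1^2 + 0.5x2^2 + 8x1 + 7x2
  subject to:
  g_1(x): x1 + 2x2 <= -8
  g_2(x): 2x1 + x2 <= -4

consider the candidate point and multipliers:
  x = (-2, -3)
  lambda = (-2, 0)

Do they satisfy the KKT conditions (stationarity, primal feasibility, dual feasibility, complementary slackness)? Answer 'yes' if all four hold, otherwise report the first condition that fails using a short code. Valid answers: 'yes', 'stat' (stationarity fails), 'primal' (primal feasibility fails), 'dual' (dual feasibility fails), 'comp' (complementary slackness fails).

Gradient of f: grad f(x) = Q x + c = (2, 4)
Constraint values g_i(x) = a_i^T x - b_i:
  g_1((-2, -3)) = 0
  g_2((-2, -3)) = -3
Stationarity residual: grad f(x) + sum_i lambda_i a_i = (0, 0)
  -> stationarity OK
Primal feasibility (all g_i <= 0): OK
Dual feasibility (all lambda_i >= 0): FAILS
Complementary slackness (lambda_i * g_i(x) = 0 for all i): OK

Verdict: the first failing condition is dual_feasibility -> dual.

dual


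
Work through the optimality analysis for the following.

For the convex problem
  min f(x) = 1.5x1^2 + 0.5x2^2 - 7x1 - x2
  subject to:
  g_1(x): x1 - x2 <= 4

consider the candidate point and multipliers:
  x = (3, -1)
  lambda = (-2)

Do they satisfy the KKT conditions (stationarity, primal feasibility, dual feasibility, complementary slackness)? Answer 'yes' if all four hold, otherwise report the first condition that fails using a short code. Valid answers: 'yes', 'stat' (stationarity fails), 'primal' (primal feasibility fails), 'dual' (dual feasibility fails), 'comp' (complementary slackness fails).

Gradient of f: grad f(x) = Q x + c = (2, -2)
Constraint values g_i(x) = a_i^T x - b_i:
  g_1((3, -1)) = 0
Stationarity residual: grad f(x) + sum_i lambda_i a_i = (0, 0)
  -> stationarity OK
Primal feasibility (all g_i <= 0): OK
Dual feasibility (all lambda_i >= 0): FAILS
Complementary slackness (lambda_i * g_i(x) = 0 for all i): OK

Verdict: the first failing condition is dual_feasibility -> dual.

dual


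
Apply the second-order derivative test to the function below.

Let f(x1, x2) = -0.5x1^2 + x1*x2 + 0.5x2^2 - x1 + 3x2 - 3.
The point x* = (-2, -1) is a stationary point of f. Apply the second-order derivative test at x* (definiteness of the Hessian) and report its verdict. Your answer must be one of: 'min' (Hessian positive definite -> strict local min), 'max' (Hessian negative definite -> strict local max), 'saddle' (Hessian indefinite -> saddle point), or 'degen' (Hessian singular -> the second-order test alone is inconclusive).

Compute the Hessian H = grad^2 f:
  H = [[-1, 1], [1, 1]]
Verify stationarity: grad f(x*) = H x* + g = (0, 0).
Eigenvalues of H: -1.4142, 1.4142.
Eigenvalues have mixed signs, so H is indefinite -> x* is a saddle point.

saddle


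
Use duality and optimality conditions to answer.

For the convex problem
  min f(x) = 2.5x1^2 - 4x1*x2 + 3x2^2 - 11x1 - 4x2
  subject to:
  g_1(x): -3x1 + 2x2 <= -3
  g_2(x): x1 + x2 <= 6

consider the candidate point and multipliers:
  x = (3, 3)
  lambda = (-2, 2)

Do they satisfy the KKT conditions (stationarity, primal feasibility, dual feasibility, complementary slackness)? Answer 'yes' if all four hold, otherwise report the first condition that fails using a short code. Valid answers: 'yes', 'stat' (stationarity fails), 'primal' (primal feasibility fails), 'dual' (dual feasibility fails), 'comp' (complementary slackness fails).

Gradient of f: grad f(x) = Q x + c = (-8, 2)
Constraint values g_i(x) = a_i^T x - b_i:
  g_1((3, 3)) = 0
  g_2((3, 3)) = 0
Stationarity residual: grad f(x) + sum_i lambda_i a_i = (0, 0)
  -> stationarity OK
Primal feasibility (all g_i <= 0): OK
Dual feasibility (all lambda_i >= 0): FAILS
Complementary slackness (lambda_i * g_i(x) = 0 for all i): OK

Verdict: the first failing condition is dual_feasibility -> dual.

dual


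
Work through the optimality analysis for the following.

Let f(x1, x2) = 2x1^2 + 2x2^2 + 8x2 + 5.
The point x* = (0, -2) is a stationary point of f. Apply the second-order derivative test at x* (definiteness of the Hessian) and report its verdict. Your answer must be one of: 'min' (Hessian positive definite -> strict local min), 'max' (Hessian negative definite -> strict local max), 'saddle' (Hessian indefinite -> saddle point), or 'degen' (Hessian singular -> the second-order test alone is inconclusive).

Compute the Hessian H = grad^2 f:
  H = [[4, 0], [0, 4]]
Verify stationarity: grad f(x*) = H x* + g = (0, 0).
Eigenvalues of H: 4, 4.
Both eigenvalues > 0, so H is positive definite -> x* is a strict local min.

min


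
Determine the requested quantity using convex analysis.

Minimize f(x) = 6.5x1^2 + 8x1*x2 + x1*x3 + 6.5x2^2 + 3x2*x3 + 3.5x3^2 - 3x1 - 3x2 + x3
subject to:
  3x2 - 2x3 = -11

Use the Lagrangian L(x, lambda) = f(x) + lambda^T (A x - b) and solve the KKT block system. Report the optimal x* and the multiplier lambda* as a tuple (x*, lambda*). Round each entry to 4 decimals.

Form the Lagrangian:
  L(x, lambda) = (1/2) x^T Q x + c^T x + lambda^T (A x - b)
Stationarity (grad_x L = 0): Q x + c + A^T lambda = 0.
Primal feasibility: A x = b.

This gives the KKT block system:
  [ Q   A^T ] [ x     ]   [-c ]
  [ A    0  ] [ lambda ] = [ b ]

Solving the linear system:
  x*      = (1.49, -2.3021, 2.0468)
  lambda* = (4.9557)
  f(x*)   = 29.4978

x* = (1.49, -2.3021, 2.0468), lambda* = (4.9557)


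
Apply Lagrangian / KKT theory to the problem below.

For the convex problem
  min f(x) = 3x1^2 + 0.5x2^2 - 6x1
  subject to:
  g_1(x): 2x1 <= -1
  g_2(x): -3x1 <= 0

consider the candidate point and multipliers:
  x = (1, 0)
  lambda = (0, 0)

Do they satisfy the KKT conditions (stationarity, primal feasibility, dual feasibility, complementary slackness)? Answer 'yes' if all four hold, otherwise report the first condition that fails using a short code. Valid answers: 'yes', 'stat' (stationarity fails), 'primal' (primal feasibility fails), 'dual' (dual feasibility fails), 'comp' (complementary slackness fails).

Gradient of f: grad f(x) = Q x + c = (0, 0)
Constraint values g_i(x) = a_i^T x - b_i:
  g_1((1, 0)) = 3
  g_2((1, 0)) = -3
Stationarity residual: grad f(x) + sum_i lambda_i a_i = (0, 0)
  -> stationarity OK
Primal feasibility (all g_i <= 0): FAILS
Dual feasibility (all lambda_i >= 0): OK
Complementary slackness (lambda_i * g_i(x) = 0 for all i): OK

Verdict: the first failing condition is primal_feasibility -> primal.

primal


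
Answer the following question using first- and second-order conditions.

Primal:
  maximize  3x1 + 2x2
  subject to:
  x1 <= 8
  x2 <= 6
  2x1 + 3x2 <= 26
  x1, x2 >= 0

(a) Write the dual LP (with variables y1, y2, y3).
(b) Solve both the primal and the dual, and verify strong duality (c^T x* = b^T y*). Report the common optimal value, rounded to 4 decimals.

The standard primal-dual pair for 'max c^T x s.t. A x <= b, x >= 0' is:
  Dual:  min b^T y  s.t.  A^T y >= c,  y >= 0.

So the dual LP is:
  minimize  8y1 + 6y2 + 26y3
  subject to:
    y1 + 2y3 >= 3
    y2 + 3y3 >= 2
    y1, y2, y3 >= 0

Solving the primal: x* = (8, 3.3333).
  primal value c^T x* = 30.6667.
Solving the dual: y* = (1.6667, 0, 0.6667).
  dual value b^T y* = 30.6667.
Strong duality: c^T x* = b^T y*. Confirmed.

30.6667


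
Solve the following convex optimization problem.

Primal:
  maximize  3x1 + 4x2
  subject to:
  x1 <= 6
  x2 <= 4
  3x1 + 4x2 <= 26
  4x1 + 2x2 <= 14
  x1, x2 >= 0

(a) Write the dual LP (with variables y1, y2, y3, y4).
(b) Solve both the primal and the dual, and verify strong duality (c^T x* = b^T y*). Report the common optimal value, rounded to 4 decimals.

The standard primal-dual pair for 'max c^T x s.t. A x <= b, x >= 0' is:
  Dual:  min b^T y  s.t.  A^T y >= c,  y >= 0.

So the dual LP is:
  minimize  6y1 + 4y2 + 26y3 + 14y4
  subject to:
    y1 + 3y3 + 4y4 >= 3
    y2 + 4y3 + 2y4 >= 4
    y1, y2, y3, y4 >= 0

Solving the primal: x* = (1.5, 4).
  primal value c^T x* = 20.5.
Solving the dual: y* = (0, 2.5, 0, 0.75).
  dual value b^T y* = 20.5.
Strong duality: c^T x* = b^T y*. Confirmed.

20.5


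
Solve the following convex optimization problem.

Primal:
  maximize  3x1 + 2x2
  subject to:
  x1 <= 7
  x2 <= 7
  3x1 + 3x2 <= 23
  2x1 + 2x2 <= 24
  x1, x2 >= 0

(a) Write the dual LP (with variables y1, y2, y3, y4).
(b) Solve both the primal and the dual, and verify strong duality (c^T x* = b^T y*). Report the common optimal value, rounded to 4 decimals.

The standard primal-dual pair for 'max c^T x s.t. A x <= b, x >= 0' is:
  Dual:  min b^T y  s.t.  A^T y >= c,  y >= 0.

So the dual LP is:
  minimize  7y1 + 7y2 + 23y3 + 24y4
  subject to:
    y1 + 3y3 + 2y4 >= 3
    y2 + 3y3 + 2y4 >= 2
    y1, y2, y3, y4 >= 0

Solving the primal: x* = (7, 0.6667).
  primal value c^T x* = 22.3333.
Solving the dual: y* = (1, 0, 0.6667, 0).
  dual value b^T y* = 22.3333.
Strong duality: c^T x* = b^T y*. Confirmed.

22.3333


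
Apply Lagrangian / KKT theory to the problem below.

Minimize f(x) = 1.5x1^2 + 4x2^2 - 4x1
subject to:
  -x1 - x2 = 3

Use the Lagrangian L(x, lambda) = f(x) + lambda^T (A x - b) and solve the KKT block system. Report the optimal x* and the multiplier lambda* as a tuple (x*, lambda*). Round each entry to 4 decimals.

Form the Lagrangian:
  L(x, lambda) = (1/2) x^T Q x + c^T x + lambda^T (A x - b)
Stationarity (grad_x L = 0): Q x + c + A^T lambda = 0.
Primal feasibility: A x = b.

This gives the KKT block system:
  [ Q   A^T ] [ x     ]   [-c ]
  [ A    0  ] [ lambda ] = [ b ]

Solving the linear system:
  x*      = (-1.8182, -1.1818)
  lambda* = (-9.4545)
  f(x*)   = 17.8182

x* = (-1.8182, -1.1818), lambda* = (-9.4545)


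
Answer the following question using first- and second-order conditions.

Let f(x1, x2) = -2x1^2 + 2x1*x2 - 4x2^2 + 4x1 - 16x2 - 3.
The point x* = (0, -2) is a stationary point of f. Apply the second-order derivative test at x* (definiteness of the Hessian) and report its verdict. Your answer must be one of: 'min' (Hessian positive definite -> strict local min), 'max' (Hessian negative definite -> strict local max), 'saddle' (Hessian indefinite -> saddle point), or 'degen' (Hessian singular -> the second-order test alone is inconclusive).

Compute the Hessian H = grad^2 f:
  H = [[-4, 2], [2, -8]]
Verify stationarity: grad f(x*) = H x* + g = (0, 0).
Eigenvalues of H: -8.8284, -3.1716.
Both eigenvalues < 0, so H is negative definite -> x* is a strict local max.

max


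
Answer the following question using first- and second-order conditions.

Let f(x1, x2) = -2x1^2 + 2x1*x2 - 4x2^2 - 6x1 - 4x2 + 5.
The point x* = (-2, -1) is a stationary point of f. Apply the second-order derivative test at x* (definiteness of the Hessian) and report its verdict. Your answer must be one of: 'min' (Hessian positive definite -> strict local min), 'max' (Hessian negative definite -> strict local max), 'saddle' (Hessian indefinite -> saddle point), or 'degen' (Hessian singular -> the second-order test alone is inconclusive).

Compute the Hessian H = grad^2 f:
  H = [[-4, 2], [2, -8]]
Verify stationarity: grad f(x*) = H x* + g = (0, 0).
Eigenvalues of H: -8.8284, -3.1716.
Both eigenvalues < 0, so H is negative definite -> x* is a strict local max.

max


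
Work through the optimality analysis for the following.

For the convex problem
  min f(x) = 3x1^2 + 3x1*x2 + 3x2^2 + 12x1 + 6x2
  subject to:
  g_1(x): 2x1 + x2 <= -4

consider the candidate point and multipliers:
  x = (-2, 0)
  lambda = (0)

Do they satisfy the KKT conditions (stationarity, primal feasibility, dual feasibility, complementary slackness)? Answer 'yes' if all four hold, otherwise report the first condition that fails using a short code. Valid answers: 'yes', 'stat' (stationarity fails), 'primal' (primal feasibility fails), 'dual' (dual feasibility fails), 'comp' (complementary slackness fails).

Gradient of f: grad f(x) = Q x + c = (0, 0)
Constraint values g_i(x) = a_i^T x - b_i:
  g_1((-2, 0)) = 0
Stationarity residual: grad f(x) + sum_i lambda_i a_i = (0, 0)
  -> stationarity OK
Primal feasibility (all g_i <= 0): OK
Dual feasibility (all lambda_i >= 0): OK
Complementary slackness (lambda_i * g_i(x) = 0 for all i): OK

Verdict: yes, KKT holds.

yes


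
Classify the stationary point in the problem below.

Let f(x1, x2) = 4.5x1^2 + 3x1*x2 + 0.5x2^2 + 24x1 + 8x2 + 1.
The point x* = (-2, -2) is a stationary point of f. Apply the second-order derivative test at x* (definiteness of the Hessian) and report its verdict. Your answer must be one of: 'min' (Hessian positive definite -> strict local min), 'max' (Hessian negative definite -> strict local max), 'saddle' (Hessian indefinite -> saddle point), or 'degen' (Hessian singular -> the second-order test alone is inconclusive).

Compute the Hessian H = grad^2 f:
  H = [[9, 3], [3, 1]]
Verify stationarity: grad f(x*) = H x* + g = (0, 0).
Eigenvalues of H: 0, 10.
H has a zero eigenvalue (singular; positive semidefinite but not definite), so H is neither positive definite, negative definite, nor indefinite. The second-order test alone is inconclusive -> degen.
(Indeed, f is constant along the null direction of H through x*, so x* is not a strict local extremum.)

degen


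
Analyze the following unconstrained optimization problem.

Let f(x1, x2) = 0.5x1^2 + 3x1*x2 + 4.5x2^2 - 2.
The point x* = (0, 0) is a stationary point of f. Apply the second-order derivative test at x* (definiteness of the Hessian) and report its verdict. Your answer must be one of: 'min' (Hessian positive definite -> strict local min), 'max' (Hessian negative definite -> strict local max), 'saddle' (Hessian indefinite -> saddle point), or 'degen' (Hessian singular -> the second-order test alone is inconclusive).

Compute the Hessian H = grad^2 f:
  H = [[1, 3], [3, 9]]
Verify stationarity: grad f(x*) = H x* + g = (0, 0).
Eigenvalues of H: 0, 10.
H has a zero eigenvalue (singular; positive semidefinite but not definite), so H is neither positive definite, negative definite, nor indefinite. The second-order test alone is inconclusive -> degen.
(Indeed, f is constant along the null direction of H through x*, so x* is not a strict local extremum.)

degen


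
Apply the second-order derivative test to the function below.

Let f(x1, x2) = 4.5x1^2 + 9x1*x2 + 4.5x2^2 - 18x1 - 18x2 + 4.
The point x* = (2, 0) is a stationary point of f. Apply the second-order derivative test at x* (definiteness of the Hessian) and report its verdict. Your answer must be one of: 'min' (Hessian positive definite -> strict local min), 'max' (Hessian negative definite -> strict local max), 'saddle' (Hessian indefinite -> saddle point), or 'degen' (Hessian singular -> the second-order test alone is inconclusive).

Compute the Hessian H = grad^2 f:
  H = [[9, 9], [9, 9]]
Verify stationarity: grad f(x*) = H x* + g = (0, 0).
Eigenvalues of H: 0, 18.
H has a zero eigenvalue (singular; positive semidefinite but not definite), so H is neither positive definite, negative definite, nor indefinite. The second-order test alone is inconclusive -> degen.
(Indeed, f is constant along the null direction of H through x*, so x* is not a strict local extremum.)

degen


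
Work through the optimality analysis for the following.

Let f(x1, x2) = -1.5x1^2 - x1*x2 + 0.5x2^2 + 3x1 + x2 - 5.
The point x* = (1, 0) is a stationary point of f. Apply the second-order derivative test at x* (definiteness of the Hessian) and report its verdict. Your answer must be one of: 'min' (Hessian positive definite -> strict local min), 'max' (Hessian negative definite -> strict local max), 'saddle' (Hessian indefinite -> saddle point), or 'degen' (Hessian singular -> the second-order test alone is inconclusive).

Compute the Hessian H = grad^2 f:
  H = [[-3, -1], [-1, 1]]
Verify stationarity: grad f(x*) = H x* + g = (0, 0).
Eigenvalues of H: -3.2361, 1.2361.
Eigenvalues have mixed signs, so H is indefinite -> x* is a saddle point.

saddle


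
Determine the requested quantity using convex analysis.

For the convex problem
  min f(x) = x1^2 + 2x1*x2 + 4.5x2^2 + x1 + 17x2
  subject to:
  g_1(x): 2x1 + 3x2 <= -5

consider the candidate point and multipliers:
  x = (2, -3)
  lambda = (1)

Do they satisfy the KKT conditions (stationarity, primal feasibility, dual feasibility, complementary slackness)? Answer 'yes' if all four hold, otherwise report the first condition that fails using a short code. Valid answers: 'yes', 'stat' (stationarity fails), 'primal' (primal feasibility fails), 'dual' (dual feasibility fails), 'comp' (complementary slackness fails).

Gradient of f: grad f(x) = Q x + c = (-1, -6)
Constraint values g_i(x) = a_i^T x - b_i:
  g_1((2, -3)) = 0
Stationarity residual: grad f(x) + sum_i lambda_i a_i = (1, -3)
  -> stationarity FAILS
Primal feasibility (all g_i <= 0): OK
Dual feasibility (all lambda_i >= 0): OK
Complementary slackness (lambda_i * g_i(x) = 0 for all i): OK

Verdict: the first failing condition is stationarity -> stat.

stat


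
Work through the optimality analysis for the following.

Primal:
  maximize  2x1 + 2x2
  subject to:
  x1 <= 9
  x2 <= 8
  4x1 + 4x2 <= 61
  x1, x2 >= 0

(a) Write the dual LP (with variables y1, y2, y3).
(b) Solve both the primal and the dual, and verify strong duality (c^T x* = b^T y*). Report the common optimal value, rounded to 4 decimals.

The standard primal-dual pair for 'max c^T x s.t. A x <= b, x >= 0' is:
  Dual:  min b^T y  s.t.  A^T y >= c,  y >= 0.

So the dual LP is:
  minimize  9y1 + 8y2 + 61y3
  subject to:
    y1 + 4y3 >= 2
    y2 + 4y3 >= 2
    y1, y2, y3 >= 0

Solving the primal: x* = (7.25, 8).
  primal value c^T x* = 30.5.
Solving the dual: y* = (0, 0, 0.5).
  dual value b^T y* = 30.5.
Strong duality: c^T x* = b^T y*. Confirmed.

30.5


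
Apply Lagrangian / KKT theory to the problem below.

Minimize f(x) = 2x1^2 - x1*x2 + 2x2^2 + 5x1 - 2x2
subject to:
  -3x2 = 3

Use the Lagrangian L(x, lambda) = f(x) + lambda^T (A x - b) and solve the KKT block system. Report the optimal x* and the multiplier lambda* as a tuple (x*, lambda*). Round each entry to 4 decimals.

Form the Lagrangian:
  L(x, lambda) = (1/2) x^T Q x + c^T x + lambda^T (A x - b)
Stationarity (grad_x L = 0): Q x + c + A^T lambda = 0.
Primal feasibility: A x = b.

This gives the KKT block system:
  [ Q   A^T ] [ x     ]   [-c ]
  [ A    0  ] [ lambda ] = [ b ]

Solving the linear system:
  x*      = (-1.5, -1)
  lambda* = (-1.5)
  f(x*)   = -0.5

x* = (-1.5, -1), lambda* = (-1.5)


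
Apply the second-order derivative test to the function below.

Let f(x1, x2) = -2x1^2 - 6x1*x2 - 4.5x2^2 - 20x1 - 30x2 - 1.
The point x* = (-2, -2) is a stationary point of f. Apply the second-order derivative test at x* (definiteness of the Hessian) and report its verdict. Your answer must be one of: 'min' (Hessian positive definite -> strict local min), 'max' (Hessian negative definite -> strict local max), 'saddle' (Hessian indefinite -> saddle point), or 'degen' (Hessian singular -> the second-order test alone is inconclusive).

Compute the Hessian H = grad^2 f:
  H = [[-4, -6], [-6, -9]]
Verify stationarity: grad f(x*) = H x* + g = (0, 0).
Eigenvalues of H: -13, 0.
H has a zero eigenvalue (singular; negative semidefinite but not definite), so H is neither positive definite, negative definite, nor indefinite. The second-order test alone is inconclusive -> degen.
(Indeed, f is constant along the null direction of H through x*, so x* is not a strict local extremum.)

degen


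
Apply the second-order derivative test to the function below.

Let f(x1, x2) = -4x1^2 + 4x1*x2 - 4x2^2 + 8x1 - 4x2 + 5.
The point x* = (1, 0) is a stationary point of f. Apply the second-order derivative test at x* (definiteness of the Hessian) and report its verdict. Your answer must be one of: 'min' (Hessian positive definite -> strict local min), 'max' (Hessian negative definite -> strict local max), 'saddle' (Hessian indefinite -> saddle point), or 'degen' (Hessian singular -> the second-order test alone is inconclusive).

Compute the Hessian H = grad^2 f:
  H = [[-8, 4], [4, -8]]
Verify stationarity: grad f(x*) = H x* + g = (0, 0).
Eigenvalues of H: -12, -4.
Both eigenvalues < 0, so H is negative definite -> x* is a strict local max.

max


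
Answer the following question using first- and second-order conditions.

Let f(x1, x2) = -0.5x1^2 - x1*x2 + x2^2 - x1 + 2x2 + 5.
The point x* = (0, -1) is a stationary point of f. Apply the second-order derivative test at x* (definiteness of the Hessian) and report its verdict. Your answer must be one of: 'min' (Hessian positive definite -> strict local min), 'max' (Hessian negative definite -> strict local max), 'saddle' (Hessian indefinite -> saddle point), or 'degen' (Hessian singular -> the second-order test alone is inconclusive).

Compute the Hessian H = grad^2 f:
  H = [[-1, -1], [-1, 2]]
Verify stationarity: grad f(x*) = H x* + g = (0, 0).
Eigenvalues of H: -1.3028, 2.3028.
Eigenvalues have mixed signs, so H is indefinite -> x* is a saddle point.

saddle


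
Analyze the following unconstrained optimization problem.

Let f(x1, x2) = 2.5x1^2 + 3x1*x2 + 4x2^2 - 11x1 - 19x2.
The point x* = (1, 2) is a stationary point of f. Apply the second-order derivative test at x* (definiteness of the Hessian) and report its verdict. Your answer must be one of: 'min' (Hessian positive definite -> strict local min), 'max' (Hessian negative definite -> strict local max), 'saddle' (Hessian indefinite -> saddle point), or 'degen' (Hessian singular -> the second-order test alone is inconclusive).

Compute the Hessian H = grad^2 f:
  H = [[5, 3], [3, 8]]
Verify stationarity: grad f(x*) = H x* + g = (0, 0).
Eigenvalues of H: 3.1459, 9.8541.
Both eigenvalues > 0, so H is positive definite -> x* is a strict local min.

min


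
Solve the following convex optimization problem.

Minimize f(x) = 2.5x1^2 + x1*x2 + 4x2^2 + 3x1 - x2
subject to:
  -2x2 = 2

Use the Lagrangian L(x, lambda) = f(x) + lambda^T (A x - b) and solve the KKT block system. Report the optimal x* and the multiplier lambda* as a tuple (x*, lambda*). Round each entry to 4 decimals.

Form the Lagrangian:
  L(x, lambda) = (1/2) x^T Q x + c^T x + lambda^T (A x - b)
Stationarity (grad_x L = 0): Q x + c + A^T lambda = 0.
Primal feasibility: A x = b.

This gives the KKT block system:
  [ Q   A^T ] [ x     ]   [-c ]
  [ A    0  ] [ lambda ] = [ b ]

Solving the linear system:
  x*      = (-0.4, -1)
  lambda* = (-4.7)
  f(x*)   = 4.6

x* = (-0.4, -1), lambda* = (-4.7)


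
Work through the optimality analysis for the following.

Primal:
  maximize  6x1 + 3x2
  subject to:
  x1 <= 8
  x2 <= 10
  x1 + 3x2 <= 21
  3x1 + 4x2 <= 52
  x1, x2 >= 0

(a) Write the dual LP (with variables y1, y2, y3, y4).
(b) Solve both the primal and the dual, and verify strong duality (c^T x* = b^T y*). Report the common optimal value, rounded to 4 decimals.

The standard primal-dual pair for 'max c^T x s.t. A x <= b, x >= 0' is:
  Dual:  min b^T y  s.t.  A^T y >= c,  y >= 0.

So the dual LP is:
  minimize  8y1 + 10y2 + 21y3 + 52y4
  subject to:
    y1 + y3 + 3y4 >= 6
    y2 + 3y3 + 4y4 >= 3
    y1, y2, y3, y4 >= 0

Solving the primal: x* = (8, 4.3333).
  primal value c^T x* = 61.
Solving the dual: y* = (5, 0, 1, 0).
  dual value b^T y* = 61.
Strong duality: c^T x* = b^T y*. Confirmed.

61


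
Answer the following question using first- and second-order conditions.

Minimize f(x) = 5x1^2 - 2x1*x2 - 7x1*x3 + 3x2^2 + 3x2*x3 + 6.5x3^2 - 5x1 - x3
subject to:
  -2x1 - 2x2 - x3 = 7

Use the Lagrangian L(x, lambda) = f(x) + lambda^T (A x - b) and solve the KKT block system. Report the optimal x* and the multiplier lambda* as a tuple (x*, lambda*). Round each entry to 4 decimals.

Form the Lagrangian:
  L(x, lambda) = (1/2) x^T Q x + c^T x + lambda^T (A x - b)
Stationarity (grad_x L = 0): Q x + c + A^T lambda = 0.
Primal feasibility: A x = b.

This gives the KKT block system:
  [ Q   A^T ] [ x     ]   [-c ]
  [ A    0  ] [ lambda ] = [ b ]

Solving the linear system:
  x*      = (-1.3325, -1.8634, -0.6082)
  lambda* = (-5.1701)
  f(x*)   = 21.7307

x* = (-1.3325, -1.8634, -0.6082), lambda* = (-5.1701)


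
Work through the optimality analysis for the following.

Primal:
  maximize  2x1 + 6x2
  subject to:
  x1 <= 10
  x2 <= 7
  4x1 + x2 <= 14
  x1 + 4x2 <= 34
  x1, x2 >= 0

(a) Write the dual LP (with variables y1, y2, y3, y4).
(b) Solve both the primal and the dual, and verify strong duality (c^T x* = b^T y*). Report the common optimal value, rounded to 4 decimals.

The standard primal-dual pair for 'max c^T x s.t. A x <= b, x >= 0' is:
  Dual:  min b^T y  s.t.  A^T y >= c,  y >= 0.

So the dual LP is:
  minimize  10y1 + 7y2 + 14y3 + 34y4
  subject to:
    y1 + 4y3 + y4 >= 2
    y2 + y3 + 4y4 >= 6
    y1, y2, y3, y4 >= 0

Solving the primal: x* = (1.75, 7).
  primal value c^T x* = 45.5.
Solving the dual: y* = (0, 5.5, 0.5, 0).
  dual value b^T y* = 45.5.
Strong duality: c^T x* = b^T y*. Confirmed.

45.5


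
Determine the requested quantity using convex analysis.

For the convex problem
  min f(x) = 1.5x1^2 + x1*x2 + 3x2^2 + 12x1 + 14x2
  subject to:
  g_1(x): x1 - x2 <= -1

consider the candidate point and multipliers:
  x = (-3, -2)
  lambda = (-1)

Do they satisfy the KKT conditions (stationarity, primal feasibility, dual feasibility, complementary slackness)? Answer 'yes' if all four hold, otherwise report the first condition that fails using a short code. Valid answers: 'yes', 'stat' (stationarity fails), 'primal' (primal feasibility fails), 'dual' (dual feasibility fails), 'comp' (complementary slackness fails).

Gradient of f: grad f(x) = Q x + c = (1, -1)
Constraint values g_i(x) = a_i^T x - b_i:
  g_1((-3, -2)) = 0
Stationarity residual: grad f(x) + sum_i lambda_i a_i = (0, 0)
  -> stationarity OK
Primal feasibility (all g_i <= 0): OK
Dual feasibility (all lambda_i >= 0): FAILS
Complementary slackness (lambda_i * g_i(x) = 0 for all i): OK

Verdict: the first failing condition is dual_feasibility -> dual.

dual


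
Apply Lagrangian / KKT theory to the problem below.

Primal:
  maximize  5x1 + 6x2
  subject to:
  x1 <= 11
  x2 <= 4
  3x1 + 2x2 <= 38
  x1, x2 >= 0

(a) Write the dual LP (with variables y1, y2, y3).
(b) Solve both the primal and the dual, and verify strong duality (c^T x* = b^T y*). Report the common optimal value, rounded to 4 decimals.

The standard primal-dual pair for 'max c^T x s.t. A x <= b, x >= 0' is:
  Dual:  min b^T y  s.t.  A^T y >= c,  y >= 0.

So the dual LP is:
  minimize  11y1 + 4y2 + 38y3
  subject to:
    y1 + 3y3 >= 5
    y2 + 2y3 >= 6
    y1, y2, y3 >= 0

Solving the primal: x* = (10, 4).
  primal value c^T x* = 74.
Solving the dual: y* = (0, 2.6667, 1.6667).
  dual value b^T y* = 74.
Strong duality: c^T x* = b^T y*. Confirmed.

74


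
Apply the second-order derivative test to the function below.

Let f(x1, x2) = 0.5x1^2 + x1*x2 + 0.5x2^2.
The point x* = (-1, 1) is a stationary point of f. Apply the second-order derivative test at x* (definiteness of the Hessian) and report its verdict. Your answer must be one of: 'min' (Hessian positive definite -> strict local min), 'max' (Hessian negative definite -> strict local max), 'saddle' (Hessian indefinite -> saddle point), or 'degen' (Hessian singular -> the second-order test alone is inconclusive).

Compute the Hessian H = grad^2 f:
  H = [[1, 1], [1, 1]]
Verify stationarity: grad f(x*) = H x* + g = (0, 0).
Eigenvalues of H: 0, 2.
H has a zero eigenvalue (singular; positive semidefinite but not definite), so H is neither positive definite, negative definite, nor indefinite. The second-order test alone is inconclusive -> degen.
(Indeed, f is constant along the null direction of H through x*, so x* is not a strict local extremum.)

degen


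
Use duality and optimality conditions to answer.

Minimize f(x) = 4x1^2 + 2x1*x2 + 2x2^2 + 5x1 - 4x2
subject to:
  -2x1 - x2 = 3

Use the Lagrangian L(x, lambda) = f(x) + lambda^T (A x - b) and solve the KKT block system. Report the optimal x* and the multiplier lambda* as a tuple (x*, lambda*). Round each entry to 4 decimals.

Form the Lagrangian:
  L(x, lambda) = (1/2) x^T Q x + c^T x + lambda^T (A x - b)
Stationarity (grad_x L = 0): Q x + c + A^T lambda = 0.
Primal feasibility: A x = b.

This gives the KKT block system:
  [ Q   A^T ] [ x     ]   [-c ]
  [ A    0  ] [ lambda ] = [ b ]

Solving the linear system:
  x*      = (-1.9375, 0.875)
  lambda* = (-4.375)
  f(x*)   = -0.0312

x* = (-1.9375, 0.875), lambda* = (-4.375)


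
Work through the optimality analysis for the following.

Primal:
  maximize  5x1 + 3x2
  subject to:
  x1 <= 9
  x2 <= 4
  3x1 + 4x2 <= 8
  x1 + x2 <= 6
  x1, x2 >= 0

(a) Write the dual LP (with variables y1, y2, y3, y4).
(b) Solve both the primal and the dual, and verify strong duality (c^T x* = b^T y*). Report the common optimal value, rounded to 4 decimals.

The standard primal-dual pair for 'max c^T x s.t. A x <= b, x >= 0' is:
  Dual:  min b^T y  s.t.  A^T y >= c,  y >= 0.

So the dual LP is:
  minimize  9y1 + 4y2 + 8y3 + 6y4
  subject to:
    y1 + 3y3 + y4 >= 5
    y2 + 4y3 + y4 >= 3
    y1, y2, y3, y4 >= 0

Solving the primal: x* = (2.6667, 0).
  primal value c^T x* = 13.3333.
Solving the dual: y* = (0, 0, 1.6667, 0).
  dual value b^T y* = 13.3333.
Strong duality: c^T x* = b^T y*. Confirmed.

13.3333


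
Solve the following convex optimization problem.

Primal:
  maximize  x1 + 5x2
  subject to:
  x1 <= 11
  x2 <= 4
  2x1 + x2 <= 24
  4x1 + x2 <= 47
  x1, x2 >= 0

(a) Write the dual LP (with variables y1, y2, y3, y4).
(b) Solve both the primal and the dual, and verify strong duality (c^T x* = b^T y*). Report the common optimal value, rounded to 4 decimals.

The standard primal-dual pair for 'max c^T x s.t. A x <= b, x >= 0' is:
  Dual:  min b^T y  s.t.  A^T y >= c,  y >= 0.

So the dual LP is:
  minimize  11y1 + 4y2 + 24y3 + 47y4
  subject to:
    y1 + 2y3 + 4y4 >= 1
    y2 + y3 + y4 >= 5
    y1, y2, y3, y4 >= 0

Solving the primal: x* = (10, 4).
  primal value c^T x* = 30.
Solving the dual: y* = (0, 4.5, 0.5, 0).
  dual value b^T y* = 30.
Strong duality: c^T x* = b^T y*. Confirmed.

30


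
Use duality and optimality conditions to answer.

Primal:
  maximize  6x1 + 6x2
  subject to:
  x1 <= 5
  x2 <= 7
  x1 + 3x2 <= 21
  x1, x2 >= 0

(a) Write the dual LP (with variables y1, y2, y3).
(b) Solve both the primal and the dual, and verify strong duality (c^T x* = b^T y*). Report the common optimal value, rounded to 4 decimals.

The standard primal-dual pair for 'max c^T x s.t. A x <= b, x >= 0' is:
  Dual:  min b^T y  s.t.  A^T y >= c,  y >= 0.

So the dual LP is:
  minimize  5y1 + 7y2 + 21y3
  subject to:
    y1 + y3 >= 6
    y2 + 3y3 >= 6
    y1, y2, y3 >= 0

Solving the primal: x* = (5, 5.3333).
  primal value c^T x* = 62.
Solving the dual: y* = (4, 0, 2).
  dual value b^T y* = 62.
Strong duality: c^T x* = b^T y*. Confirmed.

62


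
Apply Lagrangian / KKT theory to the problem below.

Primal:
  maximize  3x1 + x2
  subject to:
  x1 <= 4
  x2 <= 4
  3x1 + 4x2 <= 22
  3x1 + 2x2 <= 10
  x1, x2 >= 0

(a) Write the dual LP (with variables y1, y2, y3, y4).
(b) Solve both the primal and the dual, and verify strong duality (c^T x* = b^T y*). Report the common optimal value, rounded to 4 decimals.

The standard primal-dual pair for 'max c^T x s.t. A x <= b, x >= 0' is:
  Dual:  min b^T y  s.t.  A^T y >= c,  y >= 0.

So the dual LP is:
  minimize  4y1 + 4y2 + 22y3 + 10y4
  subject to:
    y1 + 3y3 + 3y4 >= 3
    y2 + 4y3 + 2y4 >= 1
    y1, y2, y3, y4 >= 0

Solving the primal: x* = (3.3333, 0).
  primal value c^T x* = 10.
Solving the dual: y* = (0, 0, 0, 1).
  dual value b^T y* = 10.
Strong duality: c^T x* = b^T y*. Confirmed.

10


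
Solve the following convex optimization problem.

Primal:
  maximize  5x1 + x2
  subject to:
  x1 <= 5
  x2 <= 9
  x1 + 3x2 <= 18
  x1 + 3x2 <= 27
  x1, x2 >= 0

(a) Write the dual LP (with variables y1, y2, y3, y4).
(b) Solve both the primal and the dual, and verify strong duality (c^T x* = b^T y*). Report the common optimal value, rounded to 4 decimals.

The standard primal-dual pair for 'max c^T x s.t. A x <= b, x >= 0' is:
  Dual:  min b^T y  s.t.  A^T y >= c,  y >= 0.

So the dual LP is:
  minimize  5y1 + 9y2 + 18y3 + 27y4
  subject to:
    y1 + y3 + y4 >= 5
    y2 + 3y3 + 3y4 >= 1
    y1, y2, y3, y4 >= 0

Solving the primal: x* = (5, 4.3333).
  primal value c^T x* = 29.3333.
Solving the dual: y* = (4.6667, 0, 0.3333, 0).
  dual value b^T y* = 29.3333.
Strong duality: c^T x* = b^T y*. Confirmed.

29.3333


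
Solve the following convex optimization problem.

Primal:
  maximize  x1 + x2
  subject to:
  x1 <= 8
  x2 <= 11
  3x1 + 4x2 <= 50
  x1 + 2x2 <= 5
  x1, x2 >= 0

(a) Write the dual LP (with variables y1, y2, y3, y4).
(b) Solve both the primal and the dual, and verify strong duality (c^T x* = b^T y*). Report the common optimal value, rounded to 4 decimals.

The standard primal-dual pair for 'max c^T x s.t. A x <= b, x >= 0' is:
  Dual:  min b^T y  s.t.  A^T y >= c,  y >= 0.

So the dual LP is:
  minimize  8y1 + 11y2 + 50y3 + 5y4
  subject to:
    y1 + 3y3 + y4 >= 1
    y2 + 4y3 + 2y4 >= 1
    y1, y2, y3, y4 >= 0

Solving the primal: x* = (5, 0).
  primal value c^T x* = 5.
Solving the dual: y* = (0, 0, 0, 1).
  dual value b^T y* = 5.
Strong duality: c^T x* = b^T y*. Confirmed.

5


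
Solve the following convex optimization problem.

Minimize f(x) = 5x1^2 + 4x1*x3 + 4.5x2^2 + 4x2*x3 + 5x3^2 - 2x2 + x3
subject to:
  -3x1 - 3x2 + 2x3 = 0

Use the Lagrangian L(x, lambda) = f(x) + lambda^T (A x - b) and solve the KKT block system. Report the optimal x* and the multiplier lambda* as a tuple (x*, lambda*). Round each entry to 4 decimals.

Form the Lagrangian:
  L(x, lambda) = (1/2) x^T Q x + c^T x + lambda^T (A x - b)
Stationarity (grad_x L = 0): Q x + c + A^T lambda = 0.
Primal feasibility: A x = b.

This gives the KKT block system:
  [ Q   A^T ] [ x     ]   [-c ]
  [ A    0  ] [ lambda ] = [ b ]

Solving the linear system:
  x*      = (-0.1107, 0.0993, -0.0171)
  lambda* = (-0.3917)
  f(x*)   = -0.1078

x* = (-0.1107, 0.0993, -0.0171), lambda* = (-0.3917)


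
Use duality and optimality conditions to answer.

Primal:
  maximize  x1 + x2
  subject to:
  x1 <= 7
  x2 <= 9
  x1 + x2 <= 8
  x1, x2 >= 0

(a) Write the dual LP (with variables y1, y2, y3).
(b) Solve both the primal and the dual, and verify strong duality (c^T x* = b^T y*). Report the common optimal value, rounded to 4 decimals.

The standard primal-dual pair for 'max c^T x s.t. A x <= b, x >= 0' is:
  Dual:  min b^T y  s.t.  A^T y >= c,  y >= 0.

So the dual LP is:
  minimize  7y1 + 9y2 + 8y3
  subject to:
    y1 + y3 >= 1
    y2 + y3 >= 1
    y1, y2, y3 >= 0

Solving the primal: x* = (0, 8).
  primal value c^T x* = 8.
Solving the dual: y* = (0, 0, 1).
  dual value b^T y* = 8.
Strong duality: c^T x* = b^T y*. Confirmed.

8


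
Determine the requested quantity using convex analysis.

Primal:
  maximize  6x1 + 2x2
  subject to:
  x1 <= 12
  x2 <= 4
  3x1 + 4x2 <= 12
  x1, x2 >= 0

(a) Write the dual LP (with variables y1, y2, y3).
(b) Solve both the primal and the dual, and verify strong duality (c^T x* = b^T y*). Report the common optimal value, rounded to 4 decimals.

The standard primal-dual pair for 'max c^T x s.t. A x <= b, x >= 0' is:
  Dual:  min b^T y  s.t.  A^T y >= c,  y >= 0.

So the dual LP is:
  minimize  12y1 + 4y2 + 12y3
  subject to:
    y1 + 3y3 >= 6
    y2 + 4y3 >= 2
    y1, y2, y3 >= 0

Solving the primal: x* = (4, 0).
  primal value c^T x* = 24.
Solving the dual: y* = (0, 0, 2).
  dual value b^T y* = 24.
Strong duality: c^T x* = b^T y*. Confirmed.

24


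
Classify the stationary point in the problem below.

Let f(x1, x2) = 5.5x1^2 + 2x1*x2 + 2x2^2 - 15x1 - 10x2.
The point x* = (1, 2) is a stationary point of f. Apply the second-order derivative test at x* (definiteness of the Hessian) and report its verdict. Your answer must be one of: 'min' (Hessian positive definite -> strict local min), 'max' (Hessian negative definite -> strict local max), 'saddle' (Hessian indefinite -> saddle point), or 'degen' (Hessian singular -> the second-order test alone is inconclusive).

Compute the Hessian H = grad^2 f:
  H = [[11, 2], [2, 4]]
Verify stationarity: grad f(x*) = H x* + g = (0, 0).
Eigenvalues of H: 3.4689, 11.5311.
Both eigenvalues > 0, so H is positive definite -> x* is a strict local min.

min


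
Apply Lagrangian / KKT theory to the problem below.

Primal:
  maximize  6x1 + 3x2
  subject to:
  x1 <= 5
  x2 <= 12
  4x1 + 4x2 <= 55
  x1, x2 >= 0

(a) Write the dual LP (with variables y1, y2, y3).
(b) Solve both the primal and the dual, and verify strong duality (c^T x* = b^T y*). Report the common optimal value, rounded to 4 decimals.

The standard primal-dual pair for 'max c^T x s.t. A x <= b, x >= 0' is:
  Dual:  min b^T y  s.t.  A^T y >= c,  y >= 0.

So the dual LP is:
  minimize  5y1 + 12y2 + 55y3
  subject to:
    y1 + 4y3 >= 6
    y2 + 4y3 >= 3
    y1, y2, y3 >= 0

Solving the primal: x* = (5, 8.75).
  primal value c^T x* = 56.25.
Solving the dual: y* = (3, 0, 0.75).
  dual value b^T y* = 56.25.
Strong duality: c^T x* = b^T y*. Confirmed.

56.25


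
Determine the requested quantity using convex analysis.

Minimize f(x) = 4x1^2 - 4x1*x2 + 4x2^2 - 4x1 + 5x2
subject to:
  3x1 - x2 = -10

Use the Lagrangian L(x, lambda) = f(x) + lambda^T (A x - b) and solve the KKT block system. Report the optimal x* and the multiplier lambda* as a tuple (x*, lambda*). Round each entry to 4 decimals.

Form the Lagrangian:
  L(x, lambda) = (1/2) x^T Q x + c^T x + lambda^T (A x - b)
Stationarity (grad_x L = 0): Q x + c + A^T lambda = 0.
Primal feasibility: A x = b.

This gives the KKT block system:
  [ Q   A^T ] [ x     ]   [-c ]
  [ A    0  ] [ lambda ] = [ b ]

Solving the linear system:
  x*      = (-3.7679, -1.3036)
  lambda* = (9.6429)
  f(x*)   = 52.4911

x* = (-3.7679, -1.3036), lambda* = (9.6429)


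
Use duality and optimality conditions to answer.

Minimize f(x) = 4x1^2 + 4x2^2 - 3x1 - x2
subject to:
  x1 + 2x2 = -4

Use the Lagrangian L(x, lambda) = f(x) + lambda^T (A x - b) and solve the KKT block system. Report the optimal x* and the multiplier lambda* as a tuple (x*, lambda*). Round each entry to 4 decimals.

Form the Lagrangian:
  L(x, lambda) = (1/2) x^T Q x + c^T x + lambda^T (A x - b)
Stationarity (grad_x L = 0): Q x + c + A^T lambda = 0.
Primal feasibility: A x = b.

This gives the KKT block system:
  [ Q   A^T ] [ x     ]   [-c ]
  [ A    0  ] [ lambda ] = [ b ]

Solving the linear system:
  x*      = (-0.55, -1.725)
  lambda* = (7.4)
  f(x*)   = 16.4875

x* = (-0.55, -1.725), lambda* = (7.4)


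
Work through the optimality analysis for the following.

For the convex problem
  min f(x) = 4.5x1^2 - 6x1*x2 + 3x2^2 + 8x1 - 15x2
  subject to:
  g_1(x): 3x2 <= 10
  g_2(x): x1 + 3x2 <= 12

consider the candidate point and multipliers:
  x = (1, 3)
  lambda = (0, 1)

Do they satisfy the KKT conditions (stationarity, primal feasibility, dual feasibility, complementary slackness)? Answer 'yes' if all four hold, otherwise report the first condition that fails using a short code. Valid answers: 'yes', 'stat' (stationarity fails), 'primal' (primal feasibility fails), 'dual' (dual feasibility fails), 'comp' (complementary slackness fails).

Gradient of f: grad f(x) = Q x + c = (-1, -3)
Constraint values g_i(x) = a_i^T x - b_i:
  g_1((1, 3)) = -1
  g_2((1, 3)) = -2
Stationarity residual: grad f(x) + sum_i lambda_i a_i = (0, 0)
  -> stationarity OK
Primal feasibility (all g_i <= 0): OK
Dual feasibility (all lambda_i >= 0): OK
Complementary slackness (lambda_i * g_i(x) = 0 for all i): FAILS

Verdict: the first failing condition is complementary_slackness -> comp.

comp


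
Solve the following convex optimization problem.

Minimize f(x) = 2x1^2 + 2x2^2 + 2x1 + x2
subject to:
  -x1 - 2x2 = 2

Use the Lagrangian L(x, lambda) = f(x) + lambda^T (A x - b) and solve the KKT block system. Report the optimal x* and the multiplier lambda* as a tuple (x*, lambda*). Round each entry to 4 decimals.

Form the Lagrangian:
  L(x, lambda) = (1/2) x^T Q x + c^T x + lambda^T (A x - b)
Stationarity (grad_x L = 0): Q x + c + A^T lambda = 0.
Primal feasibility: A x = b.

This gives the KKT block system:
  [ Q   A^T ] [ x     ]   [-c ]
  [ A    0  ] [ lambda ] = [ b ]

Solving the linear system:
  x*      = (-0.7, -0.65)
  lambda* = (-0.8)
  f(x*)   = -0.225

x* = (-0.7, -0.65), lambda* = (-0.8)
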